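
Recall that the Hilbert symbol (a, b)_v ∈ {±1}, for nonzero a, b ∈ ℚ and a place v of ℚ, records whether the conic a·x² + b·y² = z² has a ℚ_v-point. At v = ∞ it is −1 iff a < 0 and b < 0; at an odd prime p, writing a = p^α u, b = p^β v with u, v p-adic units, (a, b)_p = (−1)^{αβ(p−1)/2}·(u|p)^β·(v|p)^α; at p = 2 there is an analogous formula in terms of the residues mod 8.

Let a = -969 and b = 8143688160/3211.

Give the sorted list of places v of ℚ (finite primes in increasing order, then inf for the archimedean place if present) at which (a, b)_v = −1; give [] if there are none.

Mod squares: a ≡ -969, b ≡ 9690. Check v ∈ {∞, 2, 3, 5, 13, 17, 19, 37}.
v=5: a=5^0·(≡1), b=5^1·(≡2) mod 5; (1|5)=+1, (2|5)=-1; (−1)^{0·1·2}·(+1)^1·(-1)^0 = +1.
v=2: v_2(a)=0, v_2(b)=5; units ≡ 7, 5 (mod 8); ε·ε+αω+βω = 1·0+0·1+5·0 ≡ 0  ⇒  (a,b)_2 = +1.
v=13: a=13^0·(≡6), b=13^-2·(≡6) mod 13; (6|13)=-1, (6|13)=-1; (−1)^{0·-2·6}·(-1)^-2·(-1)^0 = +1.
v=37: a=37^0·(≡30), b=37^2·(≡9) mod 37; (30|37)=+1, (9|37)=+1; (−1)^{0·2·18}·(+1)^2·(+1)^0 = +1.
v=17: a=17^1·(≡11), b=17^1·(≡2) mod 17; (11|17)=-1, (2|17)=+1; (−1)^{1·1·8}·(-1)^1·(+1)^1 = -1.
v=3: a=3^1·(≡1), b=3^7·(≡2) mod 3; (1|3)=+1, (2|3)=-1; (−1)^{1·7·1}·(+1)^7·(-1)^1 = +1.
v=19: a=19^1·(≡6), b=19^-1·(≡16) mod 19; (6|19)=+1, (16|19)=+1; (−1)^{1·-1·9}·(+1)^-1·(+1)^1 = -1.
v=∞: -969 < 0 and 9690 > 0  ⇒  (a,b)_∞ = +1.
|Ram(-969, 9690)| = 2, even; anisotropic at {17, 19}.

[17, 19]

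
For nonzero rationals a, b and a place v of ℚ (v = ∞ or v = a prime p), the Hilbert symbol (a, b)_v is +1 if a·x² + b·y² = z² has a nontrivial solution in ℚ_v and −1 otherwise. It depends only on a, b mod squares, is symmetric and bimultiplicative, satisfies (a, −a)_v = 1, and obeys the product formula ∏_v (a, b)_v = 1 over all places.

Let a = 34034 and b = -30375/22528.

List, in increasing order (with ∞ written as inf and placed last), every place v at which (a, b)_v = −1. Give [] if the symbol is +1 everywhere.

[2, 3, 7, 11, 13, 17]

Mod squares: a ≡ 34034, b ≡ -330. Check v ∈ {∞, 2, 3, 5, 7, 11, 13, 17}.
v=17: a=17^1·(≡13), b=17^0·(≡7) mod 17; (13|17)=+1, (7|17)=-1; (−1)^{1·0·8}·(+1)^0·(-1)^1 = -1.
v=13: a=13^1·(≡5), b=13^0·(≡7) mod 13; (5|13)=-1, (7|13)=-1; (−1)^{1·0·6}·(-1)^0·(-1)^1 = -1.
v=2: v_2(a)=1, v_2(b)=-11; units ≡ 1, 3 (mod 8); ε·ε+αω+βω = 0·1+1·1+-11·0 ≡ 1  ⇒  (a,b)_2 = -1.
v=11: a=11^1·(≡3), b=11^-1·(≡9) mod 11; (3|11)=+1, (9|11)=+1; (−1)^{1·-1·5}·(+1)^-1·(+1)^1 = -1.
v=7: a=7^1·(≡4), b=7^0·(≡6) mod 7; (4|7)=+1, (6|7)=-1; (−1)^{1·0·3}·(+1)^0·(-1)^1 = -1.
v=∞: 34034 > 0 and -330 < 0  ⇒  (a,b)_∞ = +1.
v=3: a=3^0·(≡2), b=3^5·(≡1) mod 3; (2|3)=-1, (1|3)=+1; (−1)^{0·5·1}·(-1)^5·(+1)^0 = -1.
v=5: a=5^0·(≡4), b=5^3·(≡4) mod 5; (4|5)=+1, (4|5)=+1; (−1)^{0·3·2}·(+1)^3·(+1)^0 = +1.
|Ram(34034, -330)| = 6, even; anisotropic at {2, 3, 7, 11, 13, 17}.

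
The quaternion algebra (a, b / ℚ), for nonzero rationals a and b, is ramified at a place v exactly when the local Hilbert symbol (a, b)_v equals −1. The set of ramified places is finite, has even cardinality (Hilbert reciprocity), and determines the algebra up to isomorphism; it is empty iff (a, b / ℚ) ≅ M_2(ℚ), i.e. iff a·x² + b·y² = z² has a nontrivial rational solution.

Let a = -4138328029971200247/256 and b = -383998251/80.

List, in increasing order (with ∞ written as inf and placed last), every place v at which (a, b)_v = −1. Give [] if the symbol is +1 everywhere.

[5, 13, 41, inf]

(a, b) ≡ (-527, -231855) mod (ℚ^×)²; places V = {2, 3, 5, 7, 13, 17, 29, 31, 41, ∞}.
(a,b)_5: α=0, u≡3; β=-1, v≡4 (mod 5); (3|5)=-1, (4|5)=+1; sign (−1)^0·-1^-1·+1^0 = -1.
(a,b)_7: α=4, u≡5; β=2, v≡6 (mod 7); (5|7)=-1, (6|7)=-1; sign (−1)^0·-1^2·-1^4 = +1.
(a,b)_∞: sgn(-527)=−, sgn(-231855)=−, so -1.
(a,b)_13: α=4, u≡11; β=3, v≡1 (mod 13); (11|13)=-1, (1|13)=+1; sign (−1)^0·-1^3·+1^4 = -1.
(a,b)_3: α=4, u≡1; β=1, v≡1 (mod 3); (1|3)=+1, (1|3)=+1; sign (−1)^0·+1^1·+1^4 = +1.
(a,b)_17: α=1, u≡3; β=0, v≡15 (mod 17); (3|17)=-1, (15|17)=+1; sign (−1)^0·-1^0·+1^1 = +1.
(a,b)_2: α=-8, β=-4; u≡1, v≡1 (mod 8); ε(u)ε(v)=0·0, αω(v)=-8·0, βω(u)=-4·0; sum ≡ 0  ⇒  +1.
(a,b)_31: α=1, u≡16; β=0, v≡8 (mod 31); (16|31)=+1, (8|31)=+1; sign (−1)^0·+1^0·+1^1 = +1.
(a,b)_29: α=2, u≡28; β=1, v≡5 (mod 29); (28|29)=+1, (5|29)=+1; sign (−1)^0·+1^1·+1^2 = +1.
(a,b)_41: α=2, u≡12; β=1, v≡29 (mod 41); (12|41)=-1, (29|41)=-1; sign (−1)^0·-1^1·-1^2 = -1.
|Ram(-527, -231855)| = 4, even; anisotropic at {5, 13, 41, ∞}.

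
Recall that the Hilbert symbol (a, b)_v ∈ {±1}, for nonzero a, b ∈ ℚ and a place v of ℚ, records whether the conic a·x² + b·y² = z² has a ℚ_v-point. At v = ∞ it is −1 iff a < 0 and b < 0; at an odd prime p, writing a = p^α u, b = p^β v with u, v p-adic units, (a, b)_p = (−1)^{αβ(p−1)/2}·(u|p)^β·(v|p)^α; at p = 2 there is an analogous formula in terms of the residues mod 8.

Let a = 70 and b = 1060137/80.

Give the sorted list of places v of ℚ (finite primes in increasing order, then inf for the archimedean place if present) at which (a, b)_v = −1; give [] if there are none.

(a, b) ≡ (70, 3485) mod (ℚ^×)²; places V = {2, 3, 5, 7, 13, 17, 41, ∞}.
(a,b)_41: α=0, u≡29; β=1, v≡7 (mod 41); (29|41)=-1, (7|41)=-1; sign (−1)^0·-1^1·-1^0 = -1.
(a,b)_3: α=0, u≡1; β=2, v≡2 (mod 3); (1|3)=+1, (2|3)=-1; sign (−1)^0·+1^2·-1^0 = +1.
(a,b)_13: α=0, u≡5; β=2, v≡10 (mod 13); (5|13)=-1, (10|13)=+1; sign (−1)^0·-1^2·+1^0 = +1.
(a,b)_2: α=1, β=-4; u≡3, v≡5 (mod 8); ε(u)ε(v)=1·0, αω(v)=1·1, βω(u)=-4·1; sum ≡ 1  ⇒  -1.
(a,b)_7: α=1, u≡3; β=0, v≡5 (mod 7); (3|7)=-1, (5|7)=-1; sign (−1)^0·-1^0·-1^1 = -1.
(a,b)_5: α=1, u≡4; β=-1, v≡2 (mod 5); (4|5)=+1, (2|5)=-1; sign (−1)^0·+1^-1·-1^1 = -1.
(a,b)_∞: sgn(70)=+, sgn(3485)=+, so +1.
(a,b)_17: α=0, u≡2; β=1, v≡16 (mod 17); (2|17)=+1, (16|17)=+1; sign (−1)^0·+1^1·+1^0 = +1.
(70, 3485 / ℚ) ramifies at {2, 5, 7, 41}: a division algebra.

[2, 5, 7, 41]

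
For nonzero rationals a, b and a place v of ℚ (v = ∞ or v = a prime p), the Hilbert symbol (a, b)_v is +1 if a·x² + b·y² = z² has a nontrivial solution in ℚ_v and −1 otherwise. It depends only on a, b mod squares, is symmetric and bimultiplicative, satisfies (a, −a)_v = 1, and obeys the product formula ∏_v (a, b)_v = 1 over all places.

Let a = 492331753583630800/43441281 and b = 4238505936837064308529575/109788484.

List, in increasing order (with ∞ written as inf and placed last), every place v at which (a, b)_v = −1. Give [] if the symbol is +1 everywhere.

(a, b) ≡ (82736773, 7) mod (ℚ^×)²; places V = {2, 3, 5, 7, 11, 13, 17, 19, 23, 29, 31, 37, 43, ∞}.
(a,b)_13: α=-6, u≡11; β=-4, v≡8 (mod 13); (11|13)=-1, (8|13)=-1; sign (−1)^0·-1^-4·-1^-6 = +1.
(a,b)_11: α=0, u≡1; β=2, v≡7 (mod 11); (1|11)=+1, (7|11)=-1; sign (−1)^0·+1^2·-1^0 = +1.
(a,b)_43: α=1, u≡26; β=2, v≡29 (mod 43); (26|43)=-1, (29|43)=-1; sign (−1)^0·-1^2·-1^1 = -1.
(a,b)_29: α=2, u≡5; β=0, v≡1 (mod 29); (5|29)=+1, (1|29)=+1; sign (−1)^0·+1^0·+1^2 = +1.
(a,b)_17: α=1, u≡6; β=2, v≡7 (mod 17); (6|17)=-1, (7|17)=-1; sign (−1)^0·-1^2·-1^1 = -1.
(a,b)_3: α=-2, u≡1; β=4, v≡1 (mod 3); (1|3)=+1, (1|3)=+1; sign (−1)^0·+1^4·+1^-2 = +1.
(a,b)_23: α=1, u≡14; β=2, v≡7 (mod 23); (14|23)=-1, (7|23)=-1; sign (−1)^0·-1^2·-1^1 = -1.
(a,b)_5: α=2, u≡2; β=2, v≡2 (mod 5); (2|5)=-1, (2|5)=-1; sign (−1)^0·-1^2·-1^2 = +1.
(a,b)_37: α=1, u≡34; β=2, v≡26 (mod 37); (34|37)=+1, (26|37)=+1; sign (−1)^0·+1^2·+1^1 = +1.
(a,b)_∞: sgn(82736773)=+, sgn(7)=+, so +1.
(a,b)_31: α=0, u≡5; β=-2, v≡10 (mod 31); (5|31)=+1, (10|31)=+1; sign (−1)^0·+1^-2·+1^0 = +1.
(a,b)_19: α=3, u≡12; β=4, v≡16 (mod 19); (12|19)=-1, (16|19)=+1; sign (−1)^0·-1^4·+1^3 = +1.
(a,b)_7: α=3, u≡1; β=3, v≡4 (mod 7); (1|7)=+1, (4|7)=+1; sign (−1)^1·+1^3·+1^3 = -1.
(a,b)_2: α=4, β=-2; u≡5, v≡7 (mod 8); ε(u)ε(v)=0·1, αω(v)=4·0, βω(u)=-2·1; sum ≡ 0  ⇒  +1.
|Ram(82736773, 7)| = 4, even; anisotropic at {7, 17, 23, 43}.

[7, 17, 23, 43]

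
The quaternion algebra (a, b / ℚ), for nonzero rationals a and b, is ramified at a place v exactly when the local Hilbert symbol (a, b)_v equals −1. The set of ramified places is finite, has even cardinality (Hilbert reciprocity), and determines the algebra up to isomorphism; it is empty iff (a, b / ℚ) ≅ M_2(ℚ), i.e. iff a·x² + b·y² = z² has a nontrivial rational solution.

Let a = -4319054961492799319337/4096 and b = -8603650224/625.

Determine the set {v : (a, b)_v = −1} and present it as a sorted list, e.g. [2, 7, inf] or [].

[19, inf]

(a, b) ≡ (-17, -22971) mod (ℚ^×)²; places V = {2, 3, 5, 7, 13, 17, 19, 31, ∞}.
(a,b)_19: α=2, u≡10; β=1, v≡1 (mod 19); (10|19)=-1, (1|19)=+1; sign (−1)^0·-1^1·+1^2 = -1.
(a,b)_3: α=2, u≡1; β=5, v≡2 (mod 3); (1|3)=+1, (2|3)=-1; sign (−1)^0·+1^5·-1^2 = +1.
(a,b)_5: α=0, u≡3; β=-4, v≡1 (mod 5); (3|5)=-1, (1|5)=+1; sign (−1)^0·-1^-4·+1^0 = +1.
(a,b)_13: α=2, u≡9; β=1, v≡1 (mod 13); (9|13)=+1, (1|13)=+1; sign (−1)^0·+1^1·+1^2 = +1.
(a,b)_17: α=5, u≡1; β=2, v≡4 (mod 17); (1|17)=+1, (4|17)=+1; sign (−1)^0·+1^2·+1^5 = +1.
(a,b)_2: α=-12, β=4; u≡7, v≡5 (mod 8); ε(u)ε(v)=1·0, αω(v)=-12·1, βω(u)=4·0; sum ≡ 0  ⇒  +1.
(a,b)_31: α=2, u≡4; β=1, v≡26 (mod 31); (4|31)=+1, (26|31)=-1; sign (−1)^0·+1^1·-1^2 = +1.
(a,b)_∞: sgn(-17)=−, sgn(-22971)=−, so -1.
(a,b)_7: α=8, u≡4; β=0, v≡3 (mod 7); (4|7)=+1, (3|7)=-1; sign (−1)^0·+1^0·-1^8 = +1.
Ram(-17, -22971) = {19, ∞}; no ℚ_19-point on the conic.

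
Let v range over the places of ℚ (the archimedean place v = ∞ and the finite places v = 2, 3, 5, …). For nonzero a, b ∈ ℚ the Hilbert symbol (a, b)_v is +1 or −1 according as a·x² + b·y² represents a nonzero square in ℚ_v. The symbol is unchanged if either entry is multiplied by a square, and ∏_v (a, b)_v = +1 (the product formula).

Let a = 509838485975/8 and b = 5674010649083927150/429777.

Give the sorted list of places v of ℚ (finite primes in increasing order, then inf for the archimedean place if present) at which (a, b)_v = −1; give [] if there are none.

[2, 7, 17, 19]

Mod squares: a ≡ 238, b ≡ 8398. Check v ∈ {∞, 2, 3, 5, 7, 11, 13, 17, 19, 23, 53}.
v=19: a=19^2·(≡13), b=19^3·(≡1) mod 19; (13|19)=-1, (1|19)=+1; (−1)^{2·3·9}·(-1)^3·(+1)^2 = -1.
v=3: a=3^0·(≡1), b=3^-2·(≡1) mod 3; (1|3)=+1, (1|3)=+1; (−1)^{0·-2·1}·(+1)^-2·(+1)^0 = +1.
v=17: a=17^1·(≡7), b=17^-1·(≡2) mod 17; (7|17)=-1, (2|17)=+1; (−1)^{1·-1·8}·(-1)^-1·(+1)^1 = -1.
v=23: a=23^0·(≡16), b=23^2·(≡13) mod 23; (16|23)=+1, (13|23)=+1; (−1)^{0·2·11}·(+1)^2·(+1)^0 = +1.
v=11: a=11^0·(≡2), b=11^2·(≡9) mod 11; (2|11)=-1, (9|11)=+1; (−1)^{0·2·5}·(-1)^2·(+1)^0 = +1.
v=2: v_2(a)=-3, v_2(b)=1; units ≡ 7, 7 (mod 8); ε·ε+αω+βω = 1·1+-3·0+1·0 ≡ 1  ⇒  (a,b)_2 = -1.
v=53: a=53^2·(≡45), b=53^-2·(≡47) mod 53; (45|53)=-1, (47|53)=+1; (−1)^{2·-2·26}·(-1)^-2·(+1)^2 = +1.
v=5: a=5^2·(≡3), b=5^2·(≡3) mod 5; (3|5)=-1, (3|5)=-1; (−1)^{2·2·2}·(-1)^2·(-1)^2 = +1.
v=13: a=13^2·(≡4), b=13^3·(≡3) mod 13; (4|13)=+1, (3|13)=+1; (−1)^{2·3·6}·(+1)^3·(+1)^2 = +1.
v=7: a=7^1·(≡5), b=7^6·(≡3) mod 7; (5|7)=-1, (3|7)=-1; (−1)^{1·6·3}·(-1)^6·(-1)^1 = -1.
v=∞: 238 > 0 and 8398 > 0  ⇒  (a,b)_∞ = +1.
|Ram(238, 8398)| = 4, even; anisotropic at {2, 7, 17, 19}.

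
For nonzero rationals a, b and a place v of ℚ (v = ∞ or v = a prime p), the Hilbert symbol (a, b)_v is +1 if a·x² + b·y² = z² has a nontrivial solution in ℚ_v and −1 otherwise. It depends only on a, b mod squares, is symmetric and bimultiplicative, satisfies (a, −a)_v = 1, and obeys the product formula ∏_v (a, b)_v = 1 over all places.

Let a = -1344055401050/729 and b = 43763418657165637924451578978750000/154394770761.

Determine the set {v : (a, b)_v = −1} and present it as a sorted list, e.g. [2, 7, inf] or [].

[5, 37, 41, 43]

(a, b) ≡ (-60458, 144115) mod (ℚ^×)²; places V = {2, 3, 5, 7, 11, 19, 23, 37, 41, 43, ∞}.
(a,b)_19: α=1, u≡2; β=3, v≡5 (mod 19); (2|19)=-1, (5|19)=+1; sign (−1)^1·-1^3·+1^1 = +1.
(a,b)_41: α=2, u≡34; β=7, v≡38 (mod 41); (34|41)=-1, (38|41)=-1; sign (−1)^0·-1^7·-1^2 = -1.
(a,b)_2: α=1, β=4; u≡3, v≡3 (mod 8); ε(u)ε(v)=1·1, αω(v)=1·1, βω(u)=4·1; sum ≡ 0  ⇒  +1.
(a,b)_43: α=1, u≡21; β=2, v≡27 (mod 43); (21|43)=+1, (27|43)=-1; sign (−1)^0·+1^2·-1^1 = -1.
(a,b)_7: α=0, u≡2; β=-4, v≡3 (mod 7); (2|7)=+1, (3|7)=-1; sign (−1)^0·+1^-4·-1^0 = +1.
(a,b)_11: α=0, u≡4; β=-2, v≡5 (mod 11); (4|11)=+1, (5|11)=+1; sign (−1)^0·+1^-2·+1^0 = +1.
(a,b)_3: α=-6, u≡1; β=-12, v≡1 (mod 3); (1|3)=+1, (1|3)=+1; sign (−1)^0·+1^-12·+1^-6 = +1.
(a,b)_∞: sgn(-60458)=−, sgn(144115)=+, so +1.
(a,b)_5: α=2, u≡2; β=7, v≡3 (mod 5); (2|5)=-1, (3|5)=-1; sign (−1)^0·-1^7·-1^2 = -1.
(a,b)_37: α=1, u≡32; β=3, v≡27 (mod 37); (32|37)=-1, (27|37)=+1; sign (−1)^0·-1^3·+1^1 = -1.
(a,b)_23: α=2, u≡8; β=4, v≡7 (mod 23); (8|23)=+1, (7|23)=-1; sign (−1)^0·+1^4·-1^2 = +1.
(-60458, 144115 / ℚ) ramifies at {5, 37, 41, 43}: a division algebra.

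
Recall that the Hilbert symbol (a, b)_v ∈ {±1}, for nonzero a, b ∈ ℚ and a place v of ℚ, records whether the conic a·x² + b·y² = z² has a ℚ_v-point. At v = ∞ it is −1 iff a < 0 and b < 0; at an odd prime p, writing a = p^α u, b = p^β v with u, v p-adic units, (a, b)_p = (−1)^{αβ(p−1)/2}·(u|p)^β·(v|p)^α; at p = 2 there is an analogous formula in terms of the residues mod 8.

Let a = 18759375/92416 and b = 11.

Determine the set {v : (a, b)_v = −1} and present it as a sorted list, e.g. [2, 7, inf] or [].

[2, 11, 23, 29]

Mod squares: a ≡ 3335, b ≡ 11. Check v ∈ {∞, 2, 3, 5, 11, 19, 23, 29}.
v=5: a=5^5·(≡3), b=5^0·(≡1) mod 5; (3|5)=-1, (1|5)=+1; (−1)^{5·0·2}·(-1)^0·(+1)^5 = +1.
v=19: a=19^-2·(≡18), b=19^0·(≡11) mod 19; (18|19)=-1, (11|19)=+1; (−1)^{-2·0·9}·(-1)^0·(+1)^-2 = +1.
v=11: a=11^0·(≡6), b=11^1·(≡1) mod 11; (6|11)=-1, (1|11)=+1; (−1)^{0·1·5}·(-1)^1·(+1)^0 = -1.
v=23: a=23^1·(≡11), b=23^0·(≡11) mod 23; (11|23)=-1, (11|23)=-1; (−1)^{1·0·11}·(-1)^0·(-1)^1 = -1.
v=∞: 3335 > 0 and 11 > 0  ⇒  (a,b)_∞ = +1.
v=29: a=29^1·(≡4), b=29^0·(≡11) mod 29; (4|29)=+1, (11|29)=-1; (−1)^{1·0·14}·(+1)^0·(-1)^1 = -1.
v=3: a=3^2·(≡2), b=3^0·(≡2) mod 3; (2|3)=-1, (2|3)=-1; (−1)^{2·0·1}·(-1)^0·(-1)^2 = +1.
v=2: v_2(a)=-8, v_2(b)=0; units ≡ 7, 3 (mod 8); ε·ε+αω+βω = 1·1+-8·1+0·0 ≡ 1  ⇒  (a,b)_2 = -1.
|Ram(3335, 11)| = 4, even; anisotropic at {2, 11, 23, 29}.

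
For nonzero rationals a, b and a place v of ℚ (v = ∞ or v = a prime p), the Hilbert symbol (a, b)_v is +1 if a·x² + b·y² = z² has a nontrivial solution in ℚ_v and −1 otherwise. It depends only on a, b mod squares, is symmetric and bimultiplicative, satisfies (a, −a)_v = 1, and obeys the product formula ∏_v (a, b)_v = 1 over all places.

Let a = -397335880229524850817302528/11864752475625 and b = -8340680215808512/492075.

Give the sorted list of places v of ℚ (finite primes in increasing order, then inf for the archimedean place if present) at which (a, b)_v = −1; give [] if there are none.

[11, inf]

Mod squares: a ≡ -23, b ≡ -2046. Check v ∈ {∞, 2, 3, 5, 7, 11, 13, 17, 19, 23, 29, 31, 43}.
v=3: a=3^-18·(≡1), b=3^-9·(≡2) mod 3; (1|3)=+1, (2|3)=-1; (−1)^{-18·-9·1}·(+1)^-9·(-1)^-18 = +1.
v=29: a=29^2·(≡5), b=29^0·(≡23) mod 29; (5|29)=+1, (23|29)=+1; (−1)^{2·0·14}·(+1)^0·(+1)^2 = +1.
v=2: v_2(a)=16, v_2(b)=9; units ≡ 1, 1 (mod 8); ε·ε+αω+βω = 0·0+16·0+9·0 ≡ 0  ⇒  (a,b)_2 = +1.
v=∞: -23 < 0 and -2046 < 0  ⇒  (a,b)_∞ = -1.
v=31: a=31^2·(≡7), b=31^1·(≡27) mod 31; (7|31)=+1, (27|31)=-1; (−1)^{2·1·15}·(+1)^1·(-1)^2 = +1.
v=13: a=13^2·(≡3), b=13^2·(≡6) mod 13; (3|13)=+1, (6|13)=-1; (−1)^{2·2·6}·(+1)^2·(-1)^2 = +1.
v=5: a=5^-4·(≡2), b=5^-2·(≡1) mod 5; (2|5)=-1, (1|5)=+1; (−1)^{-4·-2·2}·(-1)^-2·(+1)^-4 = +1.
v=17: a=17^4·(≡11), b=17^2·(≡12) mod 17; (11|17)=-1, (12|17)=-1; (−1)^{4·2·8}·(-1)^2·(-1)^4 = +1.
v=11: a=11^2·(≡7), b=11^1·(≡1) mod 11; (7|11)=-1, (1|11)=+1; (−1)^{2·1·5}·(-1)^1·(+1)^2 = -1.
v=19: a=19^2·(≡8), b=19^0·(≡5) mod 19; (8|19)=-1, (5|19)=+1; (−1)^{2·0·9}·(-1)^0·(+1)^2 = +1.
v=7: a=7^-2·(≡6), b=7^0·(≡3) mod 7; (6|7)=-1, (3|7)=-1; (−1)^{-2·0·3}·(-1)^0·(-1)^-2 = +1.
v=43: a=43^0·(≡42), b=43^2·(≡42) mod 43; (42|43)=-1, (42|43)=-1; (−1)^{0·2·21}·(-1)^2·(-1)^0 = +1.
v=23: a=23^3·(≡7), b=23^2·(≡3) mod 23; (7|23)=-1, (3|23)=+1; (−1)^{3·2·11}·(-1)^2·(+1)^3 = +1.
|Ram(-23, -2046)| = 2, even; anisotropic at {11, ∞}.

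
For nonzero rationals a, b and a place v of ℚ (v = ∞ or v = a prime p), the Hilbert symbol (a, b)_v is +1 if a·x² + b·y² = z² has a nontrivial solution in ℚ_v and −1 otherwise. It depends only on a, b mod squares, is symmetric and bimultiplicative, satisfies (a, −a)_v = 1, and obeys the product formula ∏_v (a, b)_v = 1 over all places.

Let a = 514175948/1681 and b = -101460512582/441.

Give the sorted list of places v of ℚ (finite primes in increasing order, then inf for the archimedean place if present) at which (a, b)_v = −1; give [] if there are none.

(a, b) ≡ (1062347, -124982) mod (ℚ^×)²; places V = {2, 3, 7, 11, 13, 17, 19, 23, 41, 53, ∞}.
(a,b)_7: α=0, u≡6; β=-2, v≡6 (mod 7); (6|7)=-1, (6|7)=-1; sign (−1)^0·-1^-2·-1^0 = +1.
(a,b)_13: α=1, u≡4; β=1, v≡8 (mod 13); (4|13)=+1, (8|13)=-1; sign (−1)^0·+1^1·-1^1 = -1.
(a,b)_53: α=0, u≡46; β=2, v≡23 (mod 53); (46|53)=+1, (23|53)=-1; sign (−1)^0·+1^2·-1^0 = +1.
(a,b)_41: α=-2, u≡32; β=0, v≡26 (mod 41); (32|41)=+1, (26|41)=-1; sign (−1)^0·+1^0·-1^-2 = +1.
(a,b)_23: α=1, u≡14; β=1, v≡22 (mod 23); (14|23)=-1, (22|23)=-1; sign (−1)^1·-1^1·-1^1 = -1.
(a,b)_3: α=0, u≡2; β=-2, v≡1 (mod 3); (2|3)=-1, (1|3)=+1; sign (−1)^0·-1^-2·+1^0 = +1.
(a,b)_11: α=3, u≡6; β=1, v≡1 (mod 11); (6|11)=-1, (1|11)=+1; sign (−1)^1·-1^1·+1^3 = +1.
(a,b)_17: α=1, u≡4; β=2, v≡9 (mod 17); (4|17)=+1, (9|17)=+1; sign (−1)^0·+1^2·+1^1 = +1.
(a,b)_19: α=1, u≡15; β=1, v≡12 (mod 19); (15|19)=-1, (12|19)=-1; sign (−1)^1·-1^1·-1^1 = -1.
(a,b)_2: α=2, β=1; u≡3, v≡5 (mod 8); ε(u)ε(v)=1·0, αω(v)=2·1, βω(u)=1·1; sum ≡ 1  ⇒  -1.
(a,b)_∞: sgn(1062347)=+, sgn(-124982)=−, so +1.
Ram(1062347, -124982) = {2, 13, 19, 23}; no ℚ_2-point on the conic.

[2, 13, 19, 23]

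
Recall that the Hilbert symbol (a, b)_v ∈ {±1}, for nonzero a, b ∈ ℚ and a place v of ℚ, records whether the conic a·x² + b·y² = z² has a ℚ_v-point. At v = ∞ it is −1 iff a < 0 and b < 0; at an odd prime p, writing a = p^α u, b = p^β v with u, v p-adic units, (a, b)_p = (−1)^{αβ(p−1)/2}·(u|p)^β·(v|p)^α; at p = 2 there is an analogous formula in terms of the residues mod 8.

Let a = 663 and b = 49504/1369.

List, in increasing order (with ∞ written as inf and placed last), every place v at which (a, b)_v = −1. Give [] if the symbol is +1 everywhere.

[2, 7]

(a, b) ≡ (663, 3094) mod (ℚ^×)²; places V = {2, 3, 7, 13, 17, 37, ∞}.
(a,b)_2: α=0, β=5; u≡7, v≡3 (mod 8); ε(u)ε(v)=1·1, αω(v)=0·1, βω(u)=5·0; sum ≡ 1  ⇒  -1.
(a,b)_17: α=1, u≡5; β=1, v≡10 (mod 17); (5|17)=-1, (10|17)=-1; sign (−1)^0·-1^1·-1^1 = +1.
(a,b)_3: α=1, u≡2; β=0, v≡1 (mod 3); (2|3)=-1, (1|3)=+1; sign (−1)^0·-1^0·+1^1 = +1.
(a,b)_7: α=0, u≡5; β=1, v≡4 (mod 7); (5|7)=-1, (4|7)=+1; sign (−1)^0·-1^1·+1^0 = -1.
(a,b)_13: α=1, u≡12; β=1, v≡3 (mod 13); (12|13)=+1, (3|13)=+1; sign (−1)^0·+1^1·+1^1 = +1.
(a,b)_∞: sgn(663)=+, sgn(3094)=+, so +1.
(a,b)_37: α=0, u≡34; β=-2, v≡35 (mod 37); (34|37)=+1, (35|37)=-1; sign (−1)^0·+1^-2·-1^0 = +1.
|Ram(663, 3094)| = 2, even; anisotropic at {2, 7}.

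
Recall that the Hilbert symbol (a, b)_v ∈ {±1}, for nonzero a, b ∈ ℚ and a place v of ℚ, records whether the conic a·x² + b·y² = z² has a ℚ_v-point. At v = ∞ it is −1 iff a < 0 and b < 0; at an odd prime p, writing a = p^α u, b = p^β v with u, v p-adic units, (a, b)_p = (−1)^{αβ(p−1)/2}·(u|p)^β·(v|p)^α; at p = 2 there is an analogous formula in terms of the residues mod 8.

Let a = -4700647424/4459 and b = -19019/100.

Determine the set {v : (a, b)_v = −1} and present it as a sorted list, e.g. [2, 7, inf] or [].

Mod squares: a ≡ -1001, b ≡ -19019. Check v ∈ {∞, 2, 5, 7, 11, 13, 17, 19}.
v=17: a=17^2·(≡2), b=17^0·(≡15) mod 17; (2|17)=+1, (15|17)=+1; (−1)^{2·0·8}·(+1)^0·(+1)^2 = +1.
v=5: a=5^0·(≡4), b=5^-2·(≡4) mod 5; (4|5)=+1, (4|5)=+1; (−1)^{0·-2·2}·(+1)^-2·(+1)^0 = +1.
v=13: a=13^-1·(≡12), b=13^1·(≡5) mod 13; (12|13)=+1, (5|13)=-1; (−1)^{-1·1·6}·(+1)^1·(-1)^-1 = -1.
v=11: a=11^1·(≡6), b=11^1·(≡9) mod 11; (6|11)=-1, (9|11)=+1; (−1)^{1·1·5}·(-1)^1·(+1)^1 = +1.
v=7: a=7^-3·(≡4), b=7^1·(≡3) mod 7; (4|7)=+1, (3|7)=-1; (−1)^{-3·1·3}·(+1)^1·(-1)^-3 = +1.
v=19: a=19^2·(≡11), b=19^1·(≡5) mod 19; (11|19)=+1, (5|19)=+1; (−1)^{2·1·9}·(+1)^1·(+1)^2 = +1.
v=∞: -1001 < 0 and -19019 < 0  ⇒  (a,b)_∞ = -1.
v=2: v_2(a)=12, v_2(b)=-2; units ≡ 7, 5 (mod 8); ε·ε+αω+βω = 1·0+12·1+-2·0 ≡ 0  ⇒  (a,b)_2 = +1.
Ram(-1001, -19019) = {13, ∞}; no ℚ_13-point on the conic.

[13, inf]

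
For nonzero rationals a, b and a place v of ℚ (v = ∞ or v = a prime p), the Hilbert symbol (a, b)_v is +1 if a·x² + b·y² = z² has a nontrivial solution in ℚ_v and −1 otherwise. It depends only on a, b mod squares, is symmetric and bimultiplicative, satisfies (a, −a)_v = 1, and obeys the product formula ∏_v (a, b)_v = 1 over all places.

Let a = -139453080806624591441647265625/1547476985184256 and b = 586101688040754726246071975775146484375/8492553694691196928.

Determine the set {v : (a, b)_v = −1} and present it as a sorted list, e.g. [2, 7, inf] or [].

[13, 41]

(a, b) ≡ (-36777, 376257) mod (ℚ^×)²; places V = {2, 3, 5, 7, 11, 13, 19, 23, 41, ∞}.
(a,b)_3: α=13, u≡2; β=15, v≡1 (mod 3); (2|3)=-1, (1|3)=+1; sign (−1)^1·-1^15·+1^13 = +1.
(a,b)_7: α=-8, u≡1; β=-11, v≡3 (mod 7); (1|7)=+1, (3|7)=-1; sign (−1)^0·+1^-11·-1^-8 = +1.
(a,b)_2: α=-28, β=-32; u≡7, v≡1 (mod 8); ε(u)ε(v)=1·0, αω(v)=-28·0, βω(u)=-32·0; sum ≡ 0  ⇒  +1.
(a,b)_19: α=2, u≡1; β=3, v≡11 (mod 19); (1|19)=+1, (11|19)=+1; sign (−1)^0·+1^3·+1^2 = +1.
(a,b)_13: α=5, u≡6; β=6, v≡11 (mod 13); (6|13)=-1, (11|13)=-1; sign (−1)^0·-1^6·-1^5 = -1.
(a,b)_∞: sgn(-36777)=−, sgn(376257)=+, so +1.
(a,b)_23: α=1, u≡11; β=1, v≡6 (mod 23); (11|23)=-1, (6|23)=+1; sign (−1)^1·-1^1·+1^1 = +1.
(a,b)_11: α=6, u≡2; β=8, v≡10 (mod 11); (2|11)=-1, (10|11)=-1; sign (−1)^0·-1^8·-1^6 = +1.
(a,b)_41: α=1, u≡33; β=1, v≡14 (mod 41); (33|41)=+1, (14|41)=-1; sign (−1)^0·+1^1·-1^1 = -1.
(a,b)_5: α=8, u≡3; β=14, v≡2 (mod 5); (3|5)=-1, (2|5)=-1; sign (−1)^0·-1^14·-1^8 = +1.
|Ram(-36777, 376257)| = 2, even; anisotropic at {13, 41}.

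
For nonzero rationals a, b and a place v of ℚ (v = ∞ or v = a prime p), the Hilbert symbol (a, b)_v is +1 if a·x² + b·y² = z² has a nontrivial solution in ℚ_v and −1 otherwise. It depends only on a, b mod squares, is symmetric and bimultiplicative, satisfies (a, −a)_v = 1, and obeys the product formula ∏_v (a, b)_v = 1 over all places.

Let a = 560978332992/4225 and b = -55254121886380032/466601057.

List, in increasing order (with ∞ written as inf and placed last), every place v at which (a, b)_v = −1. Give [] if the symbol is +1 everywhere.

Mod squares: a ≡ 2208437, b ≡ -713325151. Check v ∈ {∞, 2, 3, 5, 7, 11, 13, 17, 19, 23, 29, 31, 43}.
v=7: a=7^3·(≡1), b=7^3·(≡3) mod 7; (1|7)=+1, (3|7)=-1; (−1)^{3·3·3}·(+1)^3·(-1)^3 = +1.
v=31: a=31^0·(≡20), b=31^-2·(≡16) mod 31; (20|31)=+1, (16|31)=+1; (−1)^{0·-2·15}·(+1)^-2·(+1)^0 = +1.
v=2: v_2(a)=6, v_2(b)=12; units ≡ 5, 1 (mod 8); ε·ε+αω+βω = 0·0+6·0+12·1 ≡ 0  ⇒  (a,b)_2 = +1.
v=23: a=23^1·(≡10), b=23^1·(≡3) mod 23; (10|23)=-1, (3|23)=+1; (−1)^{1·1·11}·(-1)^1·(+1)^1 = +1.
v=17: a=17^0·(≡4), b=17^-1·(≡8) mod 17; (4|17)=+1, (8|17)=+1; (−1)^{0·-1·8}·(+1)^-1·(+1)^0 = +1.
v=29: a=29^1·(≡7), b=29^1·(≡13) mod 29; (7|29)=+1, (13|29)=+1; (−1)^{1·1·14}·(+1)^1·(+1)^1 = +1.
v=∞: 2208437 > 0 and -713325151 < 0  ⇒  (a,b)_∞ = +1.
v=11: a=11^1·(≡2), b=11^1·(≡4) mod 11; (2|11)=-1, (4|11)=+1; (−1)^{1·1·5}·(-1)^1·(+1)^1 = +1.
v=19: a=19^0·(≡18), b=19^1·(≡16) mod 19; (18|19)=-1, (16|19)=+1; (−1)^{0·1·9}·(-1)^1·(+1)^0 = -1.
v=5: a=5^-2·(≡3), b=5^0·(≡4) mod 5; (3|5)=-1, (4|5)=+1; (−1)^{-2·0·2}·(-1)^0·(+1)^-2 = +1.
v=3: a=3^4·(≡2), b=3^8·(≡2) mod 3; (2|3)=-1, (2|3)=-1; (−1)^{4·8·1}·(-1)^8·(-1)^4 = +1.
v=43: a=43^1·(≡31), b=43^1·(≡21) mod 43; (31|43)=+1, (21|43)=+1; (−1)^{1·1·21}·(+1)^1·(+1)^1 = -1.
v=13: a=13^-2·(≡1), b=13^-4·(≡11) mod 13; (1|13)=+1, (11|13)=-1; (−1)^{-2·-4·6}·(+1)^-4·(-1)^-2 = +1.
Ram(2208437, -713325151) = {19, 43}; no ℚ_19-point on the conic.

[19, 43]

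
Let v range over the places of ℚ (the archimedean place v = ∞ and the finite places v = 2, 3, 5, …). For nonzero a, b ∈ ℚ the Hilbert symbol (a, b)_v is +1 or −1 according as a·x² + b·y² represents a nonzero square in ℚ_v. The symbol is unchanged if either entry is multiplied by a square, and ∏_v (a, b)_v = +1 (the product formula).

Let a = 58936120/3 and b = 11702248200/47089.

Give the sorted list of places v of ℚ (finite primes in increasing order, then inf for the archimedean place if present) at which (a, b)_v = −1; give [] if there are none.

[2, 5]

Mod squares: a ≡ 20010, b ≡ 4002. Check v ∈ {∞, 2, 3, 5, 7, 19, 23, 29, 31, 47}.
v=7: a=7^0·(≡4), b=7^-2·(≡3) mod 7; (4|7)=+1, (3|7)=-1; (−1)^{0·-2·3}·(+1)^-2·(-1)^0 = +1.
v=23: a=23^1·(≡11), b=23^1·(≡12) mod 23; (11|23)=-1, (12|23)=+1; (−1)^{1·1·11}·(-1)^1·(+1)^1 = +1.
v=29: a=29^1·(≡6), b=29^1·(≡1) mod 29; (6|29)=+1, (1|29)=+1; (−1)^{1·1·14}·(+1)^1·(+1)^1 = +1.
v=19: a=19^0·(≡13), b=19^2·(≡13) mod 19; (13|19)=-1, (13|19)=-1; (−1)^{0·2·9}·(-1)^2·(-1)^0 = +1.
v=47: a=47^2·(≡26), b=47^0·(≡7) mod 47; (26|47)=-1, (7|47)=+1; (−1)^{2·0·23}·(-1)^0·(+1)^2 = +1.
v=31: a=31^0·(≡12), b=31^-2·(≡30) mod 31; (12|31)=-1, (30|31)=-1; (−1)^{0·-2·15}·(-1)^-2·(-1)^0 = +1.
v=∞: 20010 > 0 and 4002 > 0  ⇒  (a,b)_∞ = +1.
v=5: a=5^1·(≡3), b=5^2·(≡2) mod 5; (3|5)=-1, (2|5)=-1; (−1)^{1·2·2}·(-1)^2·(-1)^1 = -1.
v=3: a=3^-1·(≡1), b=3^5·(≡2) mod 3; (1|3)=+1, (2|3)=-1; (−1)^{-1·5·1}·(+1)^5·(-1)^-1 = +1.
v=2: v_2(a)=3, v_2(b)=3; units ≡ 5, 1 (mod 8); ε·ε+αω+βω = 0·0+3·0+3·1 ≡ 1  ⇒  (a,b)_2 = -1.
|Ram(20010, 4002)| = 2, even; anisotropic at {2, 5}.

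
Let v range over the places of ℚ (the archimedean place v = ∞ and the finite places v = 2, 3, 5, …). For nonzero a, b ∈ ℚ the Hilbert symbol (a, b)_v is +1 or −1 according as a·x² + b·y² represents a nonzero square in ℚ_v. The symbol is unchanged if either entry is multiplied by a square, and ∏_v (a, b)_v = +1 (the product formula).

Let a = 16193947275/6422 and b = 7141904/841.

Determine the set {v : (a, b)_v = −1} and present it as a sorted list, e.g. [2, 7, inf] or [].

Mod squares: a ≡ 2511458, b ≡ 3689. Check v ∈ {∞, 2, 3, 5, 7, 11, 13, 17, 19, 29, 31, 43, 53}.
v=53: a=53^1·(≡1), b=53^0·(≡31) mod 53; (1|53)=+1, (31|53)=-1; (−1)^{1·0·26}·(+1)^0·(-1)^1 = -1.
v=3: a=3^4·(≡2), b=3^0·(≡2) mod 3; (2|3)=-1, (2|3)=-1; (−1)^{4·0·1}·(-1)^0·(-1)^4 = +1.
v=31: a=31^0·(≡6), b=31^1·(≡29) mod 31; (6|31)=-1, (29|31)=-1; (−1)^{0·1·15}·(-1)^1·(-1)^0 = -1.
v=17: a=17^0·(≡5), b=17^1·(≡1) mod 17; (5|17)=-1, (1|17)=+1; (−1)^{0·1·8}·(-1)^1·(+1)^0 = -1.
v=2: v_2(a)=-1, v_2(b)=4; units ≡ 1, 1 (mod 8); ε·ε+αω+βω = 0·0+-1·0+4·0 ≡ 0  ⇒  (a,b)_2 = +1.
v=∞: 2511458 > 0 and 3689 > 0  ⇒  (a,b)_∞ = +1.
v=43: a=43^1·(≡12), b=43^0·(≡5) mod 43; (12|43)=-1, (5|43)=-1; (−1)^{1·0·21}·(-1)^0·(-1)^1 = -1.
v=5: a=5^2·(≡3), b=5^0·(≡4) mod 5; (3|5)=-1, (4|5)=+1; (−1)^{2·0·2}·(-1)^0·(+1)^2 = +1.
v=13: a=13^-2·(≡1), b=13^0·(≡9) mod 13; (1|13)=+1, (9|13)=+1; (−1)^{-2·0·6}·(+1)^0·(+1)^-2 = +1.
v=29: a=29^1·(≡3), b=29^-2·(≡16) mod 29; (3|29)=-1, (16|29)=+1; (−1)^{1·-2·14}·(-1)^-2·(+1)^1 = +1.
v=11: a=11^2·(≡4), b=11^2·(≡4) mod 11; (4|11)=+1, (4|11)=+1; (−1)^{2·2·5}·(+1)^2·(+1)^2 = +1.
v=7: a=7^0·(≡3), b=7^1·(≡1) mod 7; (3|7)=-1, (1|7)=+1; (−1)^{0·1·3}·(-1)^1·(+1)^0 = -1.
v=19: a=19^-1·(≡12), b=19^0·(≡14) mod 19; (12|19)=-1, (14|19)=-1; (−1)^{-1·0·9}·(-1)^0·(-1)^-1 = -1.
Ram(2511458, 3689) = {7, 17, 19, 31, 43, 53}; no ℚ_7-point on the conic.

[7, 17, 19, 31, 43, 53]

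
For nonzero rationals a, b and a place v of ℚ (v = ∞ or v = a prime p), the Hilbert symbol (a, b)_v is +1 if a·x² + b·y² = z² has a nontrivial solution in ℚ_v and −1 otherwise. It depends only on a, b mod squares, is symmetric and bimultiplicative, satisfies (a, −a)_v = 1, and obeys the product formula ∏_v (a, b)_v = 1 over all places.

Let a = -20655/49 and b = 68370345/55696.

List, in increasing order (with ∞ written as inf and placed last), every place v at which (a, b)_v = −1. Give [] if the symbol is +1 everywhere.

[17, 31]

Mod squares: a ≡ -255, b ≡ 7905. Check v ∈ {∞, 2, 3, 5, 7, 17, 31, 59}.
v=2: v_2(a)=0, v_2(b)=-4; units ≡ 1, 1 (mod 8); ε·ε+αω+βω = 0·0+0·0+-4·0 ≡ 0  ⇒  (a,b)_2 = +1.
v=5: a=5^1·(≡1), b=5^1·(≡4) mod 5; (1|5)=+1, (4|5)=+1; (−1)^{1·1·2}·(+1)^1·(+1)^1 = +1.
v=59: a=59^0·(≡30), b=59^-2·(≡31) mod 59; (30|59)=-1, (31|59)=-1; (−1)^{0·-2·29}·(-1)^-2·(-1)^0 = +1.
v=17: a=17^1·(≡4), b=17^1·(≡11) mod 17; (4|17)=+1, (11|17)=-1; (−1)^{1·1·8}·(+1)^1·(-1)^1 = -1.
v=∞: -255 < 0 and 7905 > 0  ⇒  (a,b)_∞ = +1.
v=7: a=7^-2·(≡2), b=7^0·(≡2) mod 7; (2|7)=+1, (2|7)=+1; (−1)^{-2·0·3}·(+1)^0·(+1)^-2 = +1.
v=31: a=31^0·(≡15), b=31^3·(≡14) mod 31; (15|31)=-1, (14|31)=+1; (−1)^{0·3·15}·(-1)^3·(+1)^0 = -1.
v=3: a=3^5·(≡2), b=3^3·(≡1) mod 3; (2|3)=-1, (1|3)=+1; (−1)^{5·3·1}·(-1)^3·(+1)^5 = +1.
|Ram(-255, 7905)| = 2, even; anisotropic at {17, 31}.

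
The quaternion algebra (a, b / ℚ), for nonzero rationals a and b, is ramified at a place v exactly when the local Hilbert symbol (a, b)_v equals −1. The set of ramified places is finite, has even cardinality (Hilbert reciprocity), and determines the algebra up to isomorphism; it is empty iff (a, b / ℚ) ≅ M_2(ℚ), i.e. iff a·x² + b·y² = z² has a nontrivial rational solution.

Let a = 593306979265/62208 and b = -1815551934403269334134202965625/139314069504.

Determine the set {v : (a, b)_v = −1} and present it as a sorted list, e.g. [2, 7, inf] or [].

(a, b) ≡ (719355, -1705) mod (ℚ^×)²; places V = {2, 3, 5, 7, 11, 13, 17, 31, ∞}.
(a,b)_31: α=1, u≡24; β=3, v≡1 (mod 31); (24|31)=-1, (1|31)=+1; sign (−1)^1·-1^3·+1^1 = +1.
(a,b)_17: α=1, u≡4; β=2, v≡6 (mod 17); (4|17)=+1, (6|17)=-1; sign (−1)^0·+1^2·-1^1 = -1.
(a,b)_∞: sgn(719355)=+, sgn(-1705)=−, so +1.
(a,b)_11: α=4, u≡2; β=11, v≡7 (mod 11); (2|11)=-1, (7|11)=-1; sign (−1)^0·-1^11·-1^4 = -1.
(a,b)_7: α=1, u≡5; β=2, v≡5 (mod 7); (5|7)=-1, (5|7)=-1; sign (−1)^0·-1^2·-1^1 = -1.
(a,b)_2: α=-8, β=-18; u≡3, v≡7 (mod 8); ε(u)ε(v)=1·1, αω(v)=-8·0, βω(u)=-18·1; sum ≡ 1  ⇒  -1.
(a,b)_5: α=1, u≡1; β=5, v≡4 (mod 5); (1|5)=+1, (4|5)=+1; sign (−1)^0·+1^5·+1^1 = +1.
(a,b)_13: α=3, u≡11; β=6, v≡11 (mod 13); (11|13)=-1, (11|13)=-1; sign (−1)^0·-1^6·-1^3 = -1.
(a,b)_3: α=-5, u≡1; β=-12, v≡2 (mod 3); (1|3)=+1, (2|3)=-1; sign (−1)^0·+1^-12·-1^-5 = -1.
|Ram(719355, -1705)| = 6, even; anisotropic at {2, 3, 7, 11, 13, 17}.

[2, 3, 7, 11, 13, 17]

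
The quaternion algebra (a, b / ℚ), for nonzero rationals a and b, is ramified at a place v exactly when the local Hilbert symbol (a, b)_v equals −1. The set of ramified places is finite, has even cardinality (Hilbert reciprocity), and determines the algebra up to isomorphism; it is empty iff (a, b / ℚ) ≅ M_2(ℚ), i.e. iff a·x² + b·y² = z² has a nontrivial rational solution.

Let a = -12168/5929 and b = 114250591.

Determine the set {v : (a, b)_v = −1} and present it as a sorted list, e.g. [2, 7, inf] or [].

Mod squares: a ≡ -2, b ≡ 676039. Check v ∈ {∞, 2, 3, 7, 11, 13, 17, 19, 23}.
v=∞: -2 < 0 and 676039 > 0  ⇒  (a,b)_∞ = +1.
v=17: a=17^0·(≡16), b=17^1·(≡13) mod 17; (16|17)=+1, (13|17)=+1; (−1)^{0·1·8}·(+1)^1·(+1)^0 = +1.
v=11: a=11^-2·(≡4), b=11^0·(≡4) mod 11; (4|11)=+1, (4|11)=+1; (−1)^{-2·0·5}·(+1)^0·(+1)^-2 = +1.
v=2: v_2(a)=3, v_2(b)=0; units ≡ 7, 7 (mod 8); ε·ε+αω+βω = 1·1+3·0+0·0 ≡ 1  ⇒  (a,b)_2 = -1.
v=23: a=23^0·(≡14), b=23^1·(≡15) mod 23; (14|23)=-1, (15|23)=-1; (−1)^{0·1·11}·(-1)^1·(-1)^0 = -1.
v=3: a=3^2·(≡1), b=3^0·(≡1) mod 3; (1|3)=+1, (1|3)=+1; (−1)^{2·0·1}·(+1)^0·(+1)^2 = +1.
v=7: a=7^-2·(≡6), b=7^1·(≡5) mod 7; (6|7)=-1, (5|7)=-1; (−1)^{-2·1·3}·(-1)^1·(-1)^-2 = -1.
v=13: a=13^2·(≡6), b=13^3·(≡3) mod 13; (6|13)=-1, (3|13)=+1; (−1)^{2·3·6}·(-1)^3·(+1)^2 = -1.
v=19: a=19^0·(≡11), b=19^1·(≡12) mod 19; (11|19)=+1, (12|19)=-1; (−1)^{0·1·9}·(+1)^1·(-1)^0 = +1.
(-2, 676039 / ℚ) ramifies at {2, 7, 13, 23}: a division algebra.

[2, 7, 13, 23]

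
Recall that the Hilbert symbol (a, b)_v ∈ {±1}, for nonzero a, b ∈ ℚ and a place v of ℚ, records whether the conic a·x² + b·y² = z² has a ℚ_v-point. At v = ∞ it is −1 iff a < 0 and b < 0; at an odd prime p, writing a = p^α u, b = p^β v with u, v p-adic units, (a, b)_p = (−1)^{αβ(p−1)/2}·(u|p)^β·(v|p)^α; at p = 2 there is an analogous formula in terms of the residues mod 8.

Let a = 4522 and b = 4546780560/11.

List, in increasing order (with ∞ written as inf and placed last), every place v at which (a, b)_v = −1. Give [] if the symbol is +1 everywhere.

[2, 5, 17, 19]

Mod squares: a ≡ 4522, b ≡ 19635. Check v ∈ {∞, 2, 3, 5, 7, 11, 17, 19}.
v=17: a=17^1·(≡11), b=17^1·(≡15) mod 17; (11|17)=-1, (15|17)=+1; (−1)^{1·1·8}·(-1)^1·(+1)^1 = -1.
v=7: a=7^1·(≡2), b=7^3·(≡5) mod 7; (2|7)=+1, (5|7)=-1; (−1)^{1·3·3}·(+1)^3·(-1)^1 = +1.
v=3: a=3^0·(≡1), b=3^3·(≡2) mod 3; (1|3)=+1, (2|3)=-1; (−1)^{0·3·1}·(+1)^3·(-1)^0 = +1.
v=19: a=19^1·(≡10), b=19^2·(≡8) mod 19; (10|19)=-1, (8|19)=-1; (−1)^{1·2·9}·(-1)^2·(-1)^1 = -1.
v=∞: 4522 > 0 and 19635 > 0  ⇒  (a,b)_∞ = +1.
v=5: a=5^0·(≡2), b=5^1·(≡2) mod 5; (2|5)=-1, (2|5)=-1; (−1)^{0·1·2}·(-1)^1·(-1)^0 = -1.
v=2: v_2(a)=1, v_2(b)=4; units ≡ 5, 3 (mod 8); ε·ε+αω+βω = 0·1+1·1+4·1 ≡ 1  ⇒  (a,b)_2 = -1.
v=11: a=11^0·(≡1), b=11^-1·(≡3) mod 11; (1|11)=+1, (3|11)=+1; (−1)^{0·-1·5}·(+1)^-1·(+1)^0 = +1.
|Ram(4522, 19635)| = 4, even; anisotropic at {2, 5, 17, 19}.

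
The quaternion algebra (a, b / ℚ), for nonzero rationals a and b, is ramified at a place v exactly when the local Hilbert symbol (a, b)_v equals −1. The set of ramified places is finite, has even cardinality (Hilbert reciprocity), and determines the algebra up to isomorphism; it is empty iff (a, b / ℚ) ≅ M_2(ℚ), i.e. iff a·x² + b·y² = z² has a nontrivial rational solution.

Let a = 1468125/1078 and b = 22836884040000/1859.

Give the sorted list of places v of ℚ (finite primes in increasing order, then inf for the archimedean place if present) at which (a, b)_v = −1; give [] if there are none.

[2, 29]

Mod squares: a ≡ 638, b ≡ 319. Check v ∈ {∞, 2, 3, 5, 7, 11, 13, 17, 29}.
v=17: a=17^0·(≡8), b=17^2·(≡13) mod 17; (8|17)=+1, (13|17)=+1; (−1)^{0·2·8}·(+1)^2·(+1)^0 = +1.
v=2: v_2(a)=-1, v_2(b)=6; units ≡ 7, 7 (mod 8); ε·ε+αω+βω = 1·1+-1·0+6·0 ≡ 1  ⇒  (a,b)_2 = -1.
v=7: a=7^-2·(≡1), b=7^0·(≡4) mod 7; (1|7)=+1, (4|7)=+1; (−1)^{-2·0·3}·(+1)^0·(+1)^-2 = +1.
v=13: a=13^0·(≡4), b=13^-2·(≡11) mod 13; (4|13)=+1, (11|13)=-1; (−1)^{0·-2·6}·(+1)^-2·(-1)^0 = +1.
v=5: a=5^4·(≡3), b=5^4·(≡1) mod 5; (3|5)=-1, (1|5)=+1; (−1)^{4·4·2}·(-1)^4·(+1)^4 = +1.
v=∞: 638 > 0 and 319 > 0  ⇒  (a,b)_∞ = +1.
v=3: a=3^4·(≡2), b=3^4·(≡1) mod 3; (2|3)=-1, (1|3)=+1; (−1)^{4·4·1}·(-1)^4·(+1)^4 = +1.
v=11: a=11^-1·(≡1), b=11^-1·(≡2) mod 11; (1|11)=+1, (2|11)=-1; (−1)^{-1·-1·5}·(+1)^-1·(-1)^-1 = +1.
v=29: a=29^1·(≡4), b=29^3·(≡18) mod 29; (4|29)=+1, (18|29)=-1; (−1)^{1·3·14}·(+1)^3·(-1)^1 = -1.
(638, 319 / ℚ) ramifies at {2, 29}: a division algebra.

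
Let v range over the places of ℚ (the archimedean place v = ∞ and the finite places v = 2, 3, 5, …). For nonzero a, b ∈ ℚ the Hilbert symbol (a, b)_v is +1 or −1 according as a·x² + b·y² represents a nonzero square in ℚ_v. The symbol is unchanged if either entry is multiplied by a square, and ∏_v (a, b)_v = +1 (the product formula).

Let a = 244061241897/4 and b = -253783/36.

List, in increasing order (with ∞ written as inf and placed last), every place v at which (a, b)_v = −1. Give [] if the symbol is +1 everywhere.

Mod squares: a ≡ 2398377, b ≡ -703. Check v ∈ {∞, 2, 3, 11, 17, 19, 29, 31, 37, 41}.
v=3: a=3^1·(≡1), b=3^-2·(≡2) mod 3; (1|3)=+1, (2|3)=-1; (−1)^{1·-2·1}·(+1)^-2·(-1)^1 = -1.
v=29: a=29^2·(≡2), b=29^0·(≡16) mod 29; (2|29)=-1, (16|29)=+1; (−1)^{2·0·14}·(-1)^0·(+1)^2 = +1.
v=17: a=17^1·(≡9), b=17^0·(≡5) mod 17; (9|17)=+1, (5|17)=-1; (−1)^{1·0·8}·(+1)^0·(-1)^1 = -1.
v=2: v_2(a)=-2, v_2(b)=-2; units ≡ 1, 1 (mod 8); ε·ε+αω+βω = 0·0+-2·0+-2·0 ≡ 0  ⇒  (a,b)_2 = +1.
v=19: a=19^0·(≡9), b=19^3·(≡9) mod 19; (9|19)=+1, (9|19)=+1; (−1)^{0·3·9}·(+1)^3·(+1)^0 = +1.
v=11: a=11^2·(≡1), b=11^0·(≡3) mod 11; (1|11)=+1, (3|11)=+1; (−1)^{2·0·5}·(+1)^0·(+1)^2 = +1.
v=41: a=41^1·(≡23), b=41^0·(≡15) mod 41; (23|41)=+1, (15|41)=-1; (−1)^{1·0·20}·(+1)^0·(-1)^1 = -1.
v=31: a=31^1·(≡27), b=31^0·(≡9) mod 31; (27|31)=-1, (9|31)=+1; (−1)^{1·0·15}·(-1)^0·(+1)^1 = +1.
v=∞: 2398377 > 0 and -703 < 0  ⇒  (a,b)_∞ = +1.
v=37: a=37^1·(≡1), b=37^1·(≡14) mod 37; (1|37)=+1, (14|37)=-1; (−1)^{1·1·18}·(+1)^1·(-1)^1 = -1.
(2398377, -703 / ℚ) ramifies at {3, 17, 37, 41}: a division algebra.

[3, 17, 37, 41]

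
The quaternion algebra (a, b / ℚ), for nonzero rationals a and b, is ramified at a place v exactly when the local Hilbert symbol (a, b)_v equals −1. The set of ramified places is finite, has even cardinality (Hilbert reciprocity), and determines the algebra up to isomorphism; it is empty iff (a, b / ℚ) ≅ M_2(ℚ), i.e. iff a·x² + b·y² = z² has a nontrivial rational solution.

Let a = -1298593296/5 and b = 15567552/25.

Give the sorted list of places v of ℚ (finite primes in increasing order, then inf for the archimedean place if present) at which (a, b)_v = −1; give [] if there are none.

(a, b) ≡ (-5, 3003) mod (ℚ^×)²; places V = {2, 3, 5, 7, 11, 13, ∞}.
(a,b)_∞: sgn(-5)=−, sgn(3003)=+, so +1.
(a,b)_5: α=-1, u≡4; β=-2, v≡2 (mod 5); (4|5)=+1, (2|5)=-1; sign (−1)^0·+1^-2·-1^-1 = -1.
(a,b)_7: α=2, u≡1; β=1, v≡2 (mod 7); (1|7)=+1, (2|7)=+1; sign (−1)^0·+1^1·+1^2 = +1.
(a,b)_3: α=4, u≡1; β=5, v≡2 (mod 3); (1|3)=+1, (2|3)=-1; sign (−1)^0·+1^5·-1^4 = +1.
(a,b)_13: α=2, u≡6; β=1, v≡4 (mod 13); (6|13)=-1, (4|13)=+1; sign (−1)^0·-1^1·+1^2 = -1.
(a,b)_2: α=4, β=6; u≡3, v≡3 (mod 8); ε(u)ε(v)=1·1, αω(v)=4·1, βω(u)=6·1; sum ≡ 1  ⇒  -1.
(a,b)_11: α=2, u≡8; β=1, v≡9 (mod 11); (8|11)=-1, (9|11)=+1; sign (−1)^0·-1^1·+1^2 = -1.
|Ram(-5, 3003)| = 4, even; anisotropic at {2, 5, 11, 13}.

[2, 5, 11, 13]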